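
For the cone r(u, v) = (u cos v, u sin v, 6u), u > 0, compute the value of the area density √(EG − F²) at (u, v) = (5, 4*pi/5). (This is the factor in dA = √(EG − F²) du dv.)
√(EG − F²)|_{(5, 4*pi/5)} = 5*sqrt(37)

E = 37, F = 0, G = u^2, so EG − F² = 37*u^2. Taking the positive square root: √(EG − F²) = sqrt(37)*Abs(u). At (u, v) = (5, 4*pi/5): 5*sqrt(37).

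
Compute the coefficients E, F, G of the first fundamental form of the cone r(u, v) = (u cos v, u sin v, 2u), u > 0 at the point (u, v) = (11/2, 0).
E = 5;  F = 0;  G = 121/4

Partials: r_u = (cos(v), sin(v), 2), r_v = (-u*sin(v), u*cos(v), 0). As functions of (u, v):
  E = r_u · r_u = 5,
  F = r_u · r_v = 0,
  G = r_v · r_v = u^2.
Evaluating at (u, v) = (11/2, 0): E = 5, F = 0, G = 121/4.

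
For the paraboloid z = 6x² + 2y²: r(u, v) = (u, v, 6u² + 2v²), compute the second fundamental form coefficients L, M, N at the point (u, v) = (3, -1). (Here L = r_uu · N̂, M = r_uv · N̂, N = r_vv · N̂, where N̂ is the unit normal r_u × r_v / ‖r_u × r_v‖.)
L = 12*sqrt(1313)/1313;  M = 0;  N = 4*sqrt(1313)/1313

Compute the unit normal N̂(u, v) = (-12*u/sqrt(144*u^2 + 16*v^2 + 1), -4*v/sqrt(144*u^2 + 16*v^2 + 1), 1/sqrt(144*u^2 + 16*v^2 + 1)), and the second partials r_uu, r_uv, r_vv. Take dot products:
  L(u, v) = r_uu · N̂ = 12/sqrt(144*u^2 + 16*v^2 + 1),
  M(u, v) = r_uv · N̂ = 0,
  N(u, v) = r_vv · N̂ = 4/sqrt(144*u^2 + 16*v^2 + 1).
Evaluating at (u, v) = (3, -1):
  L = 12*sqrt(1313)/1313, M = 0, N = 4*sqrt(1313)/1313.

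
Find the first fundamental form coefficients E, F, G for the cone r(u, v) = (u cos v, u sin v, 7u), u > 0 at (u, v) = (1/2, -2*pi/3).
E = 50;  F = 0;  G = 1/4

Partials: r_u = (cos(v), sin(v), 7), r_v = (-u*sin(v), u*cos(v), 0). As functions of (u, v):
  E = r_u · r_u = 50,
  F = r_u · r_v = 0,
  G = r_v · r_v = u^2.
Evaluating at (u, v) = (1/2, -2*pi/3): E = 50, F = 0, G = 1/4.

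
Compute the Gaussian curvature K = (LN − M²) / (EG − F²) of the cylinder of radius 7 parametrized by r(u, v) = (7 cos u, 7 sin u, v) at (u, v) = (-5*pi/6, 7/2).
K = 0

Coefficients of the first fundamental form: E = 49, F = 0, G = 1.
Coefficients of the second fundamental form: L = -7, M = 0, N = 0.
Assemble K = (LN − M²)/(EG − F²) = 0. At (u, v) = (-5*pi/6, 7/2): K = 0.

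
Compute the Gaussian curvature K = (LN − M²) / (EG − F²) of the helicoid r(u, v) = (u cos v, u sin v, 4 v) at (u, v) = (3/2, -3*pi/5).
K = -256/5329

Coefficients of the first fundamental form: E = 1, F = 0, G = u^2 + 16.
Coefficients of the second fundamental form: L = 0, M = -4/sqrt(u^2 + 16), N = 0.
Assemble K = (LN − M²)/(EG − F²) = -16/(u^2 + 16)^2. At (u, v) = (3/2, -3*pi/5): K = -256/5329.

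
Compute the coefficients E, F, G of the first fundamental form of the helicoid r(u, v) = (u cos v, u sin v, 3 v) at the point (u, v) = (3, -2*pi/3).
E = 1;  F = 0;  G = 18

Partials: r_u = (cos(v), sin(v), 0), r_v = (-u*sin(v), u*cos(v), 3). As functions of (u, v):
  E = r_u · r_u = 1,
  F = r_u · r_v = 0,
  G = r_v · r_v = u^2 + 9.
Evaluating at (u, v) = (3, -2*pi/3): E = 1, F = 0, G = 18.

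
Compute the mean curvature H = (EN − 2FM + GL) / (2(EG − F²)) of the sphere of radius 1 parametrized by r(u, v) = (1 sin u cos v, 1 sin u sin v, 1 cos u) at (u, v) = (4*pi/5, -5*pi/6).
H = -1

With E = 1, F = 0, G = sin(u)^2, L = -sin(u)/Abs(sin(u)), M = 0, N = -sin(u)^3/Abs(sin(u)), assemble
  H = (EN − 2FM + GL) / (2(EG − F²)) = -sin(u)/Abs(sin(u)).
At (u, v) = (4*pi/5, -5*pi/6): H = -1.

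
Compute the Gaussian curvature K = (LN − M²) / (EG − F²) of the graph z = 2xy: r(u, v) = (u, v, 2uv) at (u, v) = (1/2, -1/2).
K = -4/9

Coefficients of the first fundamental form: E = 4*v^2 + 1, F = 4*u*v, G = 4*u^2 + 1.
Coefficients of the second fundamental form: L = 0, M = 2/sqrt(4*u^2 + 4*v^2 + 1), N = 0.
Assemble K = (LN − M²)/(EG − F²) = -4/(16*u^4 + 32*u^2*v^2 + 8*u^2 + 16*v^4 + 8*v^2 + 1). At (u, v) = (1/2, -1/2): K = -4/9.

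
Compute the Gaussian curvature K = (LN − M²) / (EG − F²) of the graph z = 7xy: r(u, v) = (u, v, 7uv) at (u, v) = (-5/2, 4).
K = -784/19053225

Coefficients of the first fundamental form: E = 49*v^2 + 1, F = 49*u*v, G = 49*u^2 + 1.
Coefficients of the second fundamental form: L = 0, M = 7/sqrt(49*u^2 + 49*v^2 + 1), N = 0.
Assemble K = (LN − M²)/(EG − F²) = -49/(2401*u^4 + 4802*u^2*v^2 + 98*u^2 + 2401*v^4 + 98*v^2 + 1). At (u, v) = (-5/2, 4): K = -784/19053225.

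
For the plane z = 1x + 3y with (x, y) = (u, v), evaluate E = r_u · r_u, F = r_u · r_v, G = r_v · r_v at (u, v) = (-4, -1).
E = 2;  F = 3;  G = 10

Partials: r_u = (1, 0, 1), r_v = (0, 1, 3). As functions of (u, v):
  E = r_u · r_u = 2,
  F = r_u · r_v = 3,
  G = r_v · r_v = 10.
Evaluating at (u, v) = (-4, -1): E = 2, F = 3, G = 10.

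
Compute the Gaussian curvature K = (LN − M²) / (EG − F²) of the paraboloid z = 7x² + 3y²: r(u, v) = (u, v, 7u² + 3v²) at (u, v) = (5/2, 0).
K = 21/375769

Coefficients of the first fundamental form: E = 196*u^2 + 1, F = 84*u*v, G = 36*v^2 + 1.
Coefficients of the second fundamental form: L = 14/sqrt(196*u^2 + 36*v^2 + 1), M = 0, N = 6/sqrt(196*u^2 + 36*v^2 + 1).
Assemble K = (LN − M²)/(EG − F²) = 84/(38416*u^4 + 14112*u^2*v^2 + 392*u^2 + 1296*v^4 + 72*v^2 + 1). At (u, v) = (5/2, 0): K = 21/375769.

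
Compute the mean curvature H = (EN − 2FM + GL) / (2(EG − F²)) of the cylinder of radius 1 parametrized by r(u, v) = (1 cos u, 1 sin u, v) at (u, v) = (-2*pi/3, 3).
H = -1/2

With E = 1, F = 0, G = 1, L = -1, M = 0, N = 0, assemble
  H = (EN − 2FM + GL) / (2(EG − F²)) = -1/2.
At (u, v) = (-2*pi/3, 3): H = -1/2.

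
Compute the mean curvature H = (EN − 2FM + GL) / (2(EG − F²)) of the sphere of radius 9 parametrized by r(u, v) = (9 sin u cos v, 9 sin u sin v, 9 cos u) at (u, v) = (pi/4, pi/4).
H = -1/9

With E = 81, F = 0, G = 81*sin(u)^2, L = -9*sin(u)/Abs(sin(u)), M = 0, N = -9*sin(u)^3/Abs(sin(u)), assemble
  H = (EN − 2FM + GL) / (2(EG − F²)) = -sin(u)/(9*Abs(sin(u))).
At (u, v) = (pi/4, pi/4): H = -1/9.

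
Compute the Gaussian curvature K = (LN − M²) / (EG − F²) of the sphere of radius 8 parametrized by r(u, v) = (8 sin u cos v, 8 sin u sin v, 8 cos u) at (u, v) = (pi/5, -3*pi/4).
K = 1/64

Coefficients of the first fundamental form: E = 64, F = 0, G = 64*sin(u)^2.
Coefficients of the second fundamental form: L = -8*sin(u)/Abs(sin(u)), M = 0, N = -8*sin(u)^3/Abs(sin(u)).
Assemble K = (LN − M²)/(EG − F²) = 1/64. At (u, v) = (pi/5, -3*pi/4): K = 1/64.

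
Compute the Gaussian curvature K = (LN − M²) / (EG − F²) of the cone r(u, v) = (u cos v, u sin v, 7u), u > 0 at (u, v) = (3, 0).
K = 0

Coefficients of the first fundamental form: E = 50, F = 0, G = u^2.
Coefficients of the second fundamental form: L = 0, M = 0, N = 7*sqrt(2)*u^2/(10*Abs(u)).
Assemble K = (LN − M²)/(EG − F²) = 0. At (u, v) = (3, 0): K = 0.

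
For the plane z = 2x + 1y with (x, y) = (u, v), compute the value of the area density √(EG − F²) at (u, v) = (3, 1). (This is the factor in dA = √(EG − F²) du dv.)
√(EG − F²)|_{(3, 1)} = sqrt(6)

E = 5, F = 2, G = 2, so EG − F² = 6. Taking the positive square root: √(EG − F²) = sqrt(6). At (u, v) = (3, 1): sqrt(6).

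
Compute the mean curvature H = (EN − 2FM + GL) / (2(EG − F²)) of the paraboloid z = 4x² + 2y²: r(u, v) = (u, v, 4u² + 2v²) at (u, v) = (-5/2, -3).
H = 1382*sqrt(545)/297025

With E = 64*u^2 + 1, F = 32*u*v, G = 16*v^2 + 1, L = 8/sqrt(64*u^2 + 16*v^2 + 1), M = 0, N = 4/sqrt(64*u^2 + 16*v^2 + 1), assemble
  H = (EN − 2FM + GL) / (2(EG − F²)) = 2*(64*u^2 + 32*v^2 + 3)/(64*u^2 + 16*v^2 + 1)^(3/2).
At (u, v) = (-5/2, -3): H = 1382*sqrt(545)/297025.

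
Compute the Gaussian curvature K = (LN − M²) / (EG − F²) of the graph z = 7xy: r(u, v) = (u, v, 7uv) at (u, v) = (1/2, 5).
K = -784/24532209

Coefficients of the first fundamental form: E = 49*v^2 + 1, F = 49*u*v, G = 49*u^2 + 1.
Coefficients of the second fundamental form: L = 0, M = 7/sqrt(49*u^2 + 49*v^2 + 1), N = 0.
Assemble K = (LN − M²)/(EG − F²) = -49/(2401*u^4 + 4802*u^2*v^2 + 98*u^2 + 2401*v^4 + 98*v^2 + 1). At (u, v) = (1/2, 5): K = -784/24532209.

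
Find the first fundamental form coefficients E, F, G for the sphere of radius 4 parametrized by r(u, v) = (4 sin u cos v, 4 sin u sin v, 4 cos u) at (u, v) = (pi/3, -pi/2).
E = 16;  F = 0;  G = 12

Partials: r_u = (4*cos(u)*cos(v), 4*sin(v)*cos(u), -4*sin(u)), r_v = (-4*sin(u)*sin(v), 4*sin(u)*cos(v), 0). As functions of (u, v):
  E = r_u · r_u = 16,
  F = r_u · r_v = 0,
  G = r_v · r_v = 16*sin(u)^2.
Evaluating at (u, v) = (pi/3, -pi/2): E = 16, F = 0, G = 12.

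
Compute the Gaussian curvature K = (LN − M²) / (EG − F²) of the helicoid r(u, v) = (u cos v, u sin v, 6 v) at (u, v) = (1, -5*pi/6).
K = -36/1369

Coefficients of the first fundamental form: E = 1, F = 0, G = u^2 + 36.
Coefficients of the second fundamental form: L = 0, M = -6/sqrt(u^2 + 36), N = 0.
Assemble K = (LN − M²)/(EG − F²) = -36/(u^2 + 36)^2. At (u, v) = (1, -5*pi/6): K = -36/1369.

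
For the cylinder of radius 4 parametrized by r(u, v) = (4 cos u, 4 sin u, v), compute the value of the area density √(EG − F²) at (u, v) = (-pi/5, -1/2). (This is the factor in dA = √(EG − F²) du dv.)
√(EG − F²)|_{(-pi/5, -1/2)} = 4

E = 16, F = 0, G = 1, so EG − F² = 16. Taking the positive square root: √(EG − F²) = 4. At (u, v) = (-pi/5, -1/2): 4.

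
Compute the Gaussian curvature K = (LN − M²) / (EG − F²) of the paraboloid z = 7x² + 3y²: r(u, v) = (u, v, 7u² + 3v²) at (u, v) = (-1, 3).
K = 84/271441

Coefficients of the first fundamental form: E = 196*u^2 + 1, F = 84*u*v, G = 36*v^2 + 1.
Coefficients of the second fundamental form: L = 14/sqrt(196*u^2 + 36*v^2 + 1), M = 0, N = 6/sqrt(196*u^2 + 36*v^2 + 1).
Assemble K = (LN − M²)/(EG − F²) = 84/(38416*u^4 + 14112*u^2*v^2 + 392*u^2 + 1296*v^4 + 72*v^2 + 1). At (u, v) = (-1, 3): K = 84/271441.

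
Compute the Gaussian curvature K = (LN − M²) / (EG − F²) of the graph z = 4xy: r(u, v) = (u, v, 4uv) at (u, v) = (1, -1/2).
K = -16/441

Coefficients of the first fundamental form: E = 16*v^2 + 1, F = 16*u*v, G = 16*u^2 + 1.
Coefficients of the second fundamental form: L = 0, M = 4/sqrt(16*u^2 + 16*v^2 + 1), N = 0.
Assemble K = (LN − M²)/(EG − F²) = -16/(256*u^4 + 512*u^2*v^2 + 32*u^2 + 256*v^4 + 32*v^2 + 1). At (u, v) = (1, -1/2): K = -16/441.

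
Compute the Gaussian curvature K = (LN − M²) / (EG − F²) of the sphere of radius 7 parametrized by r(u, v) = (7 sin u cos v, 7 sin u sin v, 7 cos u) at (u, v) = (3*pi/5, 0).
K = 1/49

Coefficients of the first fundamental form: E = 49, F = 0, G = 49*sin(u)^2.
Coefficients of the second fundamental form: L = -7*sin(u)/Abs(sin(u)), M = 0, N = -7*sin(u)^3/Abs(sin(u)).
Assemble K = (LN − M²)/(EG − F²) = 1/49. At (u, v) = (3*pi/5, 0): K = 1/49.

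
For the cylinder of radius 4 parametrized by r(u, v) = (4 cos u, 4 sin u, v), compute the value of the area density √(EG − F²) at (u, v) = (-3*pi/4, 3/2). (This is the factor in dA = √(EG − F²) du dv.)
√(EG − F²)|_{(-3*pi/4, 3/2)} = 4

E = 16, F = 0, G = 1, so EG − F² = 16. Taking the positive square root: √(EG − F²) = 4. At (u, v) = (-3*pi/4, 3/2): 4.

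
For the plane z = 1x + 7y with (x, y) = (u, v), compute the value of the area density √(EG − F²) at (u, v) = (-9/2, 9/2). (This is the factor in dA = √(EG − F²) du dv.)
√(EG − F²)|_{(-9/2, 9/2)} = sqrt(51)

E = 2, F = 7, G = 50, so EG − F² = 51. Taking the positive square root: √(EG − F²) = sqrt(51). At (u, v) = (-9/2, 9/2): sqrt(51).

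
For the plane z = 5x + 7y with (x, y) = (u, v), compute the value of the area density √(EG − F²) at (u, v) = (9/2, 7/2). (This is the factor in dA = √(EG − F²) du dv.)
√(EG − F²)|_{(9/2, 7/2)} = 5*sqrt(3)

E = 26, F = 35, G = 50, so EG − F² = 75. Taking the positive square root: √(EG − F²) = 5*sqrt(3). At (u, v) = (9/2, 7/2): 5*sqrt(3).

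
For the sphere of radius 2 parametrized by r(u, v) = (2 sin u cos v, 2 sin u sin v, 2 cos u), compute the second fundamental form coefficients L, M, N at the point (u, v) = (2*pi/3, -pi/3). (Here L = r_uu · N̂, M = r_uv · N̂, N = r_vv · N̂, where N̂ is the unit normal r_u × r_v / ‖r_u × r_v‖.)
L = -2;  M = 0;  N = -3/2

Compute the unit normal N̂(u, v) = (sin(u)^2*cos(v)/Abs(sin(u)), sin(u)^2*sin(v)/Abs(sin(u)), sin(2*u)/(2*Abs(sin(u)))), and the second partials r_uu, r_uv, r_vv. Take dot products:
  L(u, v) = r_uu · N̂ = -2*sin(u)/Abs(sin(u)),
  M(u, v) = r_uv · N̂ = 0,
  N(u, v) = r_vv · N̂ = -2*sin(u)^3/Abs(sin(u)).
Evaluating at (u, v) = (2*pi/3, -pi/3):
  L = -2, M = 0, N = -3/2.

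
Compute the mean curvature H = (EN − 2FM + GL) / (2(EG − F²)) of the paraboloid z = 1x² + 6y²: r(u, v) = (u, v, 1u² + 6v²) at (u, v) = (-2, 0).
H = 103*sqrt(17)/289

With E = 4*u^2 + 1, F = 24*u*v, G = 144*v^2 + 1, L = 2/sqrt(4*u^2 + 144*v^2 + 1), M = 0, N = 12/sqrt(4*u^2 + 144*v^2 + 1), assemble
  H = (EN − 2FM + GL) / (2(EG − F²)) = (24*u^2 + 144*v^2 + 7)/(4*u^2 + 144*v^2 + 1)^(3/2).
At (u, v) = (-2, 0): H = 103*sqrt(17)/289.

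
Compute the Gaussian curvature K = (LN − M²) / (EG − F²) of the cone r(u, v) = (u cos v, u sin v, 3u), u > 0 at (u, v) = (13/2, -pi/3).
K = 0

Coefficients of the first fundamental form: E = 10, F = 0, G = u^2.
Coefficients of the second fundamental form: L = 0, M = 0, N = 3*sqrt(10)*u^2/(10*Abs(u)).
Assemble K = (LN − M²)/(EG − F²) = 0. At (u, v) = (13/2, -pi/3): K = 0.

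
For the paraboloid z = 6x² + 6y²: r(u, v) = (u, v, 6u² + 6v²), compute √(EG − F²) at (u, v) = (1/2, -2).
√(EG − F²)|_{(1/2, -2)} = sqrt(613)

E = 144*u^2 + 1, F = 144*u*v, G = 144*v^2 + 1; EG − F² = 144*u^2 + 144*v^2 + 1; √(EG − F²) = sqrt(144*u^2 + 144*v^2 + 1). At the given point: sqrt(613).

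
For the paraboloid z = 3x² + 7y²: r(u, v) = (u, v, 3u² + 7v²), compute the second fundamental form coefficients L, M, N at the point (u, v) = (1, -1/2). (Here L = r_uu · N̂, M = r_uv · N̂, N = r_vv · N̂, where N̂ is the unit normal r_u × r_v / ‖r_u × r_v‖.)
L = 3*sqrt(86)/43;  M = 0;  N = 7*sqrt(86)/43

Compute the unit normal N̂(u, v) = (-6*u/sqrt(36*u^2 + 196*v^2 + 1), -14*v/sqrt(36*u^2 + 196*v^2 + 1), 1/sqrt(36*u^2 + 196*v^2 + 1)), and the second partials r_uu, r_uv, r_vv. Take dot products:
  L(u, v) = r_uu · N̂ = 6/sqrt(36*u^2 + 196*v^2 + 1),
  M(u, v) = r_uv · N̂ = 0,
  N(u, v) = r_vv · N̂ = 14/sqrt(36*u^2 + 196*v^2 + 1).
Evaluating at (u, v) = (1, -1/2):
  L = 3*sqrt(86)/43, M = 0, N = 7*sqrt(86)/43.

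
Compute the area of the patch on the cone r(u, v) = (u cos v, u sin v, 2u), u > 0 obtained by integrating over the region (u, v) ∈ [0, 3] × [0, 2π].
Area = 9*sqrt(5)*pi

Area = ∫∫ √(EG − F²) du dv with √(EG − F²) = sqrt(5)*Abs(u). Integrating over [0, 3] × [0, 2π] gives 9*sqrt(5)*pi.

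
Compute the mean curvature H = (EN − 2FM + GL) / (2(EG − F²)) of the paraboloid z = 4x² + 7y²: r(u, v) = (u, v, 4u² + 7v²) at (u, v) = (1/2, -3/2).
H = 1887*sqrt(458)/209764

With E = 64*u^2 + 1, F = 112*u*v, G = 196*v^2 + 1, L = 8/sqrt(64*u^2 + 196*v^2 + 1), M = 0, N = 14/sqrt(64*u^2 + 196*v^2 + 1), assemble
  H = (EN − 2FM + GL) / (2(EG − F²)) = (448*u^2 + 784*v^2 + 11)/(64*u^2 + 196*v^2 + 1)^(3/2).
At (u, v) = (1/2, -3/2): H = 1887*sqrt(458)/209764.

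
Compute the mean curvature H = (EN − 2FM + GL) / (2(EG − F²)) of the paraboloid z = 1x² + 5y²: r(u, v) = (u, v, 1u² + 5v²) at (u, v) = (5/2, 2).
H = 59*sqrt(426)/20164

With E = 4*u^2 + 1, F = 20*u*v, G = 100*v^2 + 1, L = 2/sqrt(4*u^2 + 100*v^2 + 1), M = 0, N = 10/sqrt(4*u^2 + 100*v^2 + 1), assemble
  H = (EN − 2FM + GL) / (2(EG − F²)) = 2*(10*u^2 + 50*v^2 + 3)/(4*u^2 + 100*v^2 + 1)^(3/2).
At (u, v) = (5/2, 2): H = 59*sqrt(426)/20164.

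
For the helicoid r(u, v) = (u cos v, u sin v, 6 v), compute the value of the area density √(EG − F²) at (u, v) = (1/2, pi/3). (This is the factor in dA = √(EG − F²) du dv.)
√(EG − F²)|_{(1/2, pi/3)} = sqrt(145)/2

E = 1, F = 0, G = u^2 + 36, so EG − F² = u^2 + 36. Taking the positive square root: √(EG − F²) = sqrt(u^2 + 36). At (u, v) = (1/2, pi/3): sqrt(145)/2.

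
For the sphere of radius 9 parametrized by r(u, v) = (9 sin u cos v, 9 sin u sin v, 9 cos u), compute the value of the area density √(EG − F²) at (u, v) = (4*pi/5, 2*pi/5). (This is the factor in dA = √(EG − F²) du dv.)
√(EG − F²)|_{(4*pi/5, 2*pi/5)} = 81*sqrt(10 - 2*sqrt(5))/4

E = 81, F = 0, G = 81*sin(u)^2, so EG − F² = 6561*sin(u)^2. Taking the positive square root: √(EG − F²) = 81*Abs(sin(u)). At (u, v) = (4*pi/5, 2*pi/5): 81*sqrt(10 - 2*sqrt(5))/4.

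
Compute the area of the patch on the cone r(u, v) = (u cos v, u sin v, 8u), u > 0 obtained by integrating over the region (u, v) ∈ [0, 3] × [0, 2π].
Area = 9*sqrt(65)*pi

Area = ∫∫ √(EG − F²) du dv with √(EG − F²) = sqrt(65)*Abs(u). Integrating over [0, 3] × [0, 2π] gives 9*sqrt(65)*pi.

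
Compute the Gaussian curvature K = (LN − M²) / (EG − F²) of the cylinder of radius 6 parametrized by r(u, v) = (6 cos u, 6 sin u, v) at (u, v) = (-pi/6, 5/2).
K = 0

Coefficients of the first fundamental form: E = 36, F = 0, G = 1.
Coefficients of the second fundamental form: L = -6, M = 0, N = 0.
Assemble K = (LN − M²)/(EG − F²) = 0. At (u, v) = (-pi/6, 5/2): K = 0.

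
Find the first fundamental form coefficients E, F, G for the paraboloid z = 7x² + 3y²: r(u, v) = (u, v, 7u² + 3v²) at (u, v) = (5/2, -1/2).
E = 1226;  F = -105;  G = 10

Partials: r_u = (1, 0, 14*u), r_v = (0, 1, 6*v). As functions of (u, v):
  E = r_u · r_u = 196*u^2 + 1,
  F = r_u · r_v = 84*u*v,
  G = r_v · r_v = 36*v^2 + 1.
Evaluating at (u, v) = (5/2, -1/2): E = 1226, F = -105, G = 10.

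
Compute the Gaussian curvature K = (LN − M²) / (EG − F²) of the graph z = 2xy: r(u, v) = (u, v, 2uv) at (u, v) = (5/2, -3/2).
K = -4/1225

Coefficients of the first fundamental form: E = 4*v^2 + 1, F = 4*u*v, G = 4*u^2 + 1.
Coefficients of the second fundamental form: L = 0, M = 2/sqrt(4*u^2 + 4*v^2 + 1), N = 0.
Assemble K = (LN − M²)/(EG − F²) = -4/(16*u^4 + 32*u^2*v^2 + 8*u^2 + 16*v^4 + 8*v^2 + 1). At (u, v) = (5/2, -3/2): K = -4/1225.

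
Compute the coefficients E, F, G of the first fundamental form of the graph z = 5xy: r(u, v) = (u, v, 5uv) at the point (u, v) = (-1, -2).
E = 101;  F = 50;  G = 26

Partials: r_u = (1, 0, 5*v), r_v = (0, 1, 5*u). As functions of (u, v):
  E = r_u · r_u = 25*v^2 + 1,
  F = r_u · r_v = 25*u*v,
  G = r_v · r_v = 25*u^2 + 1.
Evaluating at (u, v) = (-1, -2): E = 101, F = 50, G = 26.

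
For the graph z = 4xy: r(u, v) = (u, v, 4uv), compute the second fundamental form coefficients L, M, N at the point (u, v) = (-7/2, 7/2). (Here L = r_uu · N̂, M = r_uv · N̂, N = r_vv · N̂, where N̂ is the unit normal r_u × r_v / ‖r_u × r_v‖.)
L = 0;  M = 4*sqrt(393)/393;  N = 0

Compute the unit normal N̂(u, v) = (-4*v/sqrt(16*u^2 + 16*v^2 + 1), -4*u/sqrt(16*u^2 + 16*v^2 + 1), 1/sqrt(16*u^2 + 16*v^2 + 1)), and the second partials r_uu, r_uv, r_vv. Take dot products:
  L(u, v) = r_uu · N̂ = 0,
  M(u, v) = r_uv · N̂ = 4/sqrt(16*u^2 + 16*v^2 + 1),
  N(u, v) = r_vv · N̂ = 0.
Evaluating at (u, v) = (-7/2, 7/2):
  L = 0, M = 4*sqrt(393)/393, N = 0.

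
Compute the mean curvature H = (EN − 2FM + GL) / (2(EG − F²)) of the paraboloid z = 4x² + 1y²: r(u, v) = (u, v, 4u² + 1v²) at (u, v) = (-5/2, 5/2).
H = 505*sqrt(426)/181476

With E = 64*u^2 + 1, F = 16*u*v, G = 4*v^2 + 1, L = 8/sqrt(64*u^2 + 4*v^2 + 1), M = 0, N = 2/sqrt(64*u^2 + 4*v^2 + 1), assemble
  H = (EN − 2FM + GL) / (2(EG − F²)) = (64*u^2 + 16*v^2 + 5)/(64*u^2 + 4*v^2 + 1)^(3/2).
At (u, v) = (-5/2, 5/2): H = 505*sqrt(426)/181476.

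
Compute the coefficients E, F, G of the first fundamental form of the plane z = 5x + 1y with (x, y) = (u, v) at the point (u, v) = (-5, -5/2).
E = 26;  F = 5;  G = 2

Partials: r_u = (1, 0, 5), r_v = (0, 1, 1). As functions of (u, v):
  E = r_u · r_u = 26,
  F = r_u · r_v = 5,
  G = r_v · r_v = 2.
Evaluating at (u, v) = (-5, -5/2): E = 26, F = 5, G = 2.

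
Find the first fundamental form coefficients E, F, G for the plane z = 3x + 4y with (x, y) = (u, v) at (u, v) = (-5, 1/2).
E = 10;  F = 12;  G = 17

Partials: r_u = (1, 0, 3), r_v = (0, 1, 4). As functions of (u, v):
  E = r_u · r_u = 10,
  F = r_u · r_v = 12,
  G = r_v · r_v = 17.
Evaluating at (u, v) = (-5, 1/2): E = 10, F = 12, G = 17.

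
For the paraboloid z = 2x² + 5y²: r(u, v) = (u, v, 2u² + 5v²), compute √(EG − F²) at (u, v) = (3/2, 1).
√(EG − F²)|_{(3/2, 1)} = sqrt(137)

E = 16*u^2 + 1, F = 40*u*v, G = 100*v^2 + 1; EG − F² = 16*u^2 + 100*v^2 + 1; √(EG − F²) = sqrt(16*u^2 + 100*v^2 + 1). At the given point: sqrt(137).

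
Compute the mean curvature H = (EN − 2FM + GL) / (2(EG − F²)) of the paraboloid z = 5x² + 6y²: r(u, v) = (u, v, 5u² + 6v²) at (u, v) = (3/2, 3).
H = 7841*sqrt(1522)/2316484

With E = 100*u^2 + 1, F = 120*u*v, G = 144*v^2 + 1, L = 10/sqrt(100*u^2 + 144*v^2 + 1), M = 0, N = 12/sqrt(100*u^2 + 144*v^2 + 1), assemble
  H = (EN − 2FM + GL) / (2(EG − F²)) = (600*u^2 + 720*v^2 + 11)/(100*u^2 + 144*v^2 + 1)^(3/2).
At (u, v) = (3/2, 3): H = 7841*sqrt(1522)/2316484.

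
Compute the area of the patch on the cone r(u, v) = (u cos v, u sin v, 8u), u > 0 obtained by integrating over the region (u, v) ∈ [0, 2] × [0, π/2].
Area = sqrt(65)*pi

Area = ∫∫ √(EG − F²) du dv with √(EG − F²) = sqrt(65)*Abs(u). Integrating over [0, 2] × [0, π/2] gives sqrt(65)*pi.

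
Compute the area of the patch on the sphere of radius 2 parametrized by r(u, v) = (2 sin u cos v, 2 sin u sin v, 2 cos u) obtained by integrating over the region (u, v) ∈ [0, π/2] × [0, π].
Area = 4*pi

Area = ∫∫ √(EG − F²) du dv with √(EG − F²) = 4*Abs(sin(u)). Integrating over [0, π/2] × [0, π] gives 4*pi.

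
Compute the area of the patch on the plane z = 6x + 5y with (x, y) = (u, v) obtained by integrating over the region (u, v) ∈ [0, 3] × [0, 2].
Area = 6*sqrt(62)

Area = ∫∫ √(EG − F²) du dv with √(EG − F²) = sqrt(62). Integrating over [0, 3] × [0, 2] gives 6*sqrt(62).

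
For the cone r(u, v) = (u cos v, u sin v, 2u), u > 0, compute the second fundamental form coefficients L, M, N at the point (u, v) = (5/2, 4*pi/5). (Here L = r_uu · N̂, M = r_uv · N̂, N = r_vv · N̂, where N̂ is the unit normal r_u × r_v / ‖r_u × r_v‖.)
L = 0;  M = 0;  N = sqrt(5)

Compute the unit normal N̂(u, v) = (-2*sqrt(5)*u*cos(v)/(5*Abs(u)), -2*sqrt(5)*u*sin(v)/(5*Abs(u)), sqrt(5)*u/(5*Abs(u))), and the second partials r_uu, r_uv, r_vv. Take dot products:
  L(u, v) = r_uu · N̂ = 0,
  M(u, v) = r_uv · N̂ = 0,
  N(u, v) = r_vv · N̂ = 2*sqrt(5)*u^2/(5*Abs(u)).
Evaluating at (u, v) = (5/2, 4*pi/5):
  L = 0, M = 0, N = sqrt(5).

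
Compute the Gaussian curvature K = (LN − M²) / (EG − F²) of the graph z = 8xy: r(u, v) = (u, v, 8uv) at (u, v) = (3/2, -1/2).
K = -64/25921

Coefficients of the first fundamental form: E = 64*v^2 + 1, F = 64*u*v, G = 64*u^2 + 1.
Coefficients of the second fundamental form: L = 0, M = 8/sqrt(64*u^2 + 64*v^2 + 1), N = 0.
Assemble K = (LN − M²)/(EG − F²) = -64/(4096*u^4 + 8192*u^2*v^2 + 128*u^2 + 4096*v^4 + 128*v^2 + 1). At (u, v) = (3/2, -1/2): K = -64/25921.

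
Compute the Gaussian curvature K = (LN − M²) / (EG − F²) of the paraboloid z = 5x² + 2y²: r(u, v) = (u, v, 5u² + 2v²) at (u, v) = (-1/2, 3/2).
K = 10/961

Coefficients of the first fundamental form: E = 100*u^2 + 1, F = 40*u*v, G = 16*v^2 + 1.
Coefficients of the second fundamental form: L = 10/sqrt(100*u^2 + 16*v^2 + 1), M = 0, N = 4/sqrt(100*u^2 + 16*v^2 + 1).
Assemble K = (LN − M²)/(EG − F²) = 40/(10000*u^4 + 3200*u^2*v^2 + 200*u^2 + 256*v^4 + 32*v^2 + 1). At (u, v) = (-1/2, 3/2): K = 10/961.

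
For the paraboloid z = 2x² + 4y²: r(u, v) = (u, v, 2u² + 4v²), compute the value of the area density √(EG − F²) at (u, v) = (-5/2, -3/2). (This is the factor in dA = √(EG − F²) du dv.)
√(EG − F²)|_{(-5/2, -3/2)} = 7*sqrt(5)

E = 16*u^2 + 1, F = 32*u*v, G = 64*v^2 + 1, so EG − F² = 16*u^2 + 64*v^2 + 1. Taking the positive square root: √(EG − F²) = sqrt(16*u^2 + 64*v^2 + 1). At (u, v) = (-5/2, -3/2): 7*sqrt(5).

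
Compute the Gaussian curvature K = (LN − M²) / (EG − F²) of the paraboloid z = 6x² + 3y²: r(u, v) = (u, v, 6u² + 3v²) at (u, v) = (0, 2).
K = 72/21025

Coefficients of the first fundamental form: E = 144*u^2 + 1, F = 72*u*v, G = 36*v^2 + 1.
Coefficients of the second fundamental form: L = 12/sqrt(144*u^2 + 36*v^2 + 1), M = 0, N = 6/sqrt(144*u^2 + 36*v^2 + 1).
Assemble K = (LN − M²)/(EG − F²) = 72/(20736*u^4 + 10368*u^2*v^2 + 288*u^2 + 1296*v^4 + 72*v^2 + 1). At (u, v) = (0, 2): K = 72/21025.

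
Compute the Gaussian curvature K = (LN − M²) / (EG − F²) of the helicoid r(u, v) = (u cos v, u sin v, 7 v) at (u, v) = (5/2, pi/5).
K = -784/48841

Coefficients of the first fundamental form: E = 1, F = 0, G = u^2 + 49.
Coefficients of the second fundamental form: L = 0, M = -7/sqrt(u^2 + 49), N = 0.
Assemble K = (LN − M²)/(EG − F²) = -49/(u^2 + 49)^2. At (u, v) = (5/2, pi/5): K = -784/48841.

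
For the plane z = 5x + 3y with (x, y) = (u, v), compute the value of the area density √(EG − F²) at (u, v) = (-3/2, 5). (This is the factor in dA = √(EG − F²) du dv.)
√(EG − F²)|_{(-3/2, 5)} = sqrt(35)

E = 26, F = 15, G = 10, so EG − F² = 35. Taking the positive square root: √(EG − F²) = sqrt(35). At (u, v) = (-3/2, 5): sqrt(35).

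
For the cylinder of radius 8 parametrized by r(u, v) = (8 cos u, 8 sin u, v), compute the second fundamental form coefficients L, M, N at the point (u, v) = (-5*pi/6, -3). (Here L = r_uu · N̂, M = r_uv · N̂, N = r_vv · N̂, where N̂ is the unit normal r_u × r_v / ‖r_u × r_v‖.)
L = -8;  M = 0;  N = 0

Compute the unit normal N̂(u, v) = (cos(u), sin(u), 0), and the second partials r_uu, r_uv, r_vv. Take dot products:
  L(u, v) = r_uu · N̂ = -8,
  M(u, v) = r_uv · N̂ = 0,
  N(u, v) = r_vv · N̂ = 0.
Evaluating at (u, v) = (-5*pi/6, -3):
  L = -8, M = 0, N = 0.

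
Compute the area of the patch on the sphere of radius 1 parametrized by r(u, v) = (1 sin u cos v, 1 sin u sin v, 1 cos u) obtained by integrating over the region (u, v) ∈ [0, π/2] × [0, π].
Area = pi

Area = ∫∫ √(EG − F²) du dv with √(EG − F²) = Abs(sin(u)). Integrating over [0, π/2] × [0, π] gives pi.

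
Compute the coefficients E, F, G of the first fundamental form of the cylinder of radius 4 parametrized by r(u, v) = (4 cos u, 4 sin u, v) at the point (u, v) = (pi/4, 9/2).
E = 16;  F = 0;  G = 1

Partials: r_u = (-4*sin(u), 4*cos(u), 0), r_v = (0, 0, 1). As functions of (u, v):
  E = r_u · r_u = 16,
  F = r_u · r_v = 0,
  G = r_v · r_v = 1.
Evaluating at (u, v) = (pi/4, 9/2): E = 16, F = 0, G = 1.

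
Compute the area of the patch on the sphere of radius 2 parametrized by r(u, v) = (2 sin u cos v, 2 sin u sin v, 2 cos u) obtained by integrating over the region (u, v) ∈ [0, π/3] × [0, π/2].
Area = pi

Area = ∫∫ √(EG − F²) du dv with √(EG − F²) = 4*Abs(sin(u)). Integrating over [0, π/3] × [0, π/2] gives pi.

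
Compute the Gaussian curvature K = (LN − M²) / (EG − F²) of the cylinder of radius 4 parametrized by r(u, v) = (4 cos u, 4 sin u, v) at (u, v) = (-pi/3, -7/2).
K = 0

Coefficients of the first fundamental form: E = 16, F = 0, G = 1.
Coefficients of the second fundamental form: L = -4, M = 0, N = 0.
Assemble K = (LN − M²)/(EG − F²) = 0. At (u, v) = (-pi/3, -7/2): K = 0.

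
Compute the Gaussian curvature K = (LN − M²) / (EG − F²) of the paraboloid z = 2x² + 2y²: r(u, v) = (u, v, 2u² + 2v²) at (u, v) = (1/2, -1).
K = 16/441

Coefficients of the first fundamental form: E = 16*u^2 + 1, F = 16*u*v, G = 16*v^2 + 1.
Coefficients of the second fundamental form: L = 4/sqrt(16*u^2 + 16*v^2 + 1), M = 0, N = 4/sqrt(16*u^2 + 16*v^2 + 1).
Assemble K = (LN − M²)/(EG − F²) = 16/(256*u^4 + 512*u^2*v^2 + 32*u^2 + 256*v^4 + 32*v^2 + 1). At (u, v) = (1/2, -1): K = 16/441.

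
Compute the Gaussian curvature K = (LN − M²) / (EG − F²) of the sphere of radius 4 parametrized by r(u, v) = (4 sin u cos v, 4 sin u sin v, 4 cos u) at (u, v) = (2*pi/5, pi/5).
K = 1/16

Coefficients of the first fundamental form: E = 16, F = 0, G = 16*sin(u)^2.
Coefficients of the second fundamental form: L = -4*sin(u)/Abs(sin(u)), M = 0, N = -4*sin(u)^3/Abs(sin(u)).
Assemble K = (LN − M²)/(EG − F²) = 1/16. At (u, v) = (2*pi/5, pi/5): K = 1/16.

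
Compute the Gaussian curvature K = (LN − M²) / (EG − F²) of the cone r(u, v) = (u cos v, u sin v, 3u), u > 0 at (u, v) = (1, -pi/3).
K = 0

Coefficients of the first fundamental form: E = 10, F = 0, G = u^2.
Coefficients of the second fundamental form: L = 0, M = 0, N = 3*sqrt(10)*u^2/(10*Abs(u)).
Assemble K = (LN − M²)/(EG − F²) = 0. At (u, v) = (1, -pi/3): K = 0.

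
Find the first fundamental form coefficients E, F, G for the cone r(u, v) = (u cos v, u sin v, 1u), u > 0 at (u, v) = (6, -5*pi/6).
E = 2;  F = 0;  G = 36

Partials: r_u = (cos(v), sin(v), 1), r_v = (-u*sin(v), u*cos(v), 0). As functions of (u, v):
  E = r_u · r_u = 2,
  F = r_u · r_v = 0,
  G = r_v · r_v = u^2.
Evaluating at (u, v) = (6, -5*pi/6): E = 2, F = 0, G = 36.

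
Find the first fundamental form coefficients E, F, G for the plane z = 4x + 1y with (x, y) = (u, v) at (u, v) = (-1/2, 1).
E = 17;  F = 4;  G = 2

Partials: r_u = (1, 0, 4), r_v = (0, 1, 1). As functions of (u, v):
  E = r_u · r_u = 17,
  F = r_u · r_v = 4,
  G = r_v · r_v = 2.
Evaluating at (u, v) = (-1/2, 1): E = 17, F = 4, G = 2.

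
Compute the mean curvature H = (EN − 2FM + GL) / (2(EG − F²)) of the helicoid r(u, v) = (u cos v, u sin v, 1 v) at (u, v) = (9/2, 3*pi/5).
H = 0

With E = 1, F = 0, G = u^2 + 1, L = 0, M = -1/sqrt(u^2 + 1), N = 0, assemble
  H = (EN − 2FM + GL) / (2(EG − F²)) = 0.
At (u, v) = (9/2, 3*pi/5): H = 0.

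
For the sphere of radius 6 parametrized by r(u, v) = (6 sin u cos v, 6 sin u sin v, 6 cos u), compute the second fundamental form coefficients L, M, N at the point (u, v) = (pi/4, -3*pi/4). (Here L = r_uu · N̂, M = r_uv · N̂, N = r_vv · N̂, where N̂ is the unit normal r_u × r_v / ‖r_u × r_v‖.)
L = -6;  M = 0;  N = -3

Compute the unit normal N̂(u, v) = (sin(u)^2*cos(v)/Abs(sin(u)), sin(u)^2*sin(v)/Abs(sin(u)), sin(2*u)/(2*Abs(sin(u)))), and the second partials r_uu, r_uv, r_vv. Take dot products:
  L(u, v) = r_uu · N̂ = -6*sin(u)/Abs(sin(u)),
  M(u, v) = r_uv · N̂ = 0,
  N(u, v) = r_vv · N̂ = -6*sin(u)^3/Abs(sin(u)).
Evaluating at (u, v) = (pi/4, -3*pi/4):
  L = -6, M = 0, N = -3.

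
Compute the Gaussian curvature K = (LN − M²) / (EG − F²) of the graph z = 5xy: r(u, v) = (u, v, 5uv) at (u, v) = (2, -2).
K = -25/40401

Coefficients of the first fundamental form: E = 25*v^2 + 1, F = 25*u*v, G = 25*u^2 + 1.
Coefficients of the second fundamental form: L = 0, M = 5/sqrt(25*u^2 + 25*v^2 + 1), N = 0.
Assemble K = (LN − M²)/(EG − F²) = -25/(625*u^4 + 1250*u^2*v^2 + 50*u^2 + 625*v^4 + 50*v^2 + 1). At (u, v) = (2, -2): K = -25/40401.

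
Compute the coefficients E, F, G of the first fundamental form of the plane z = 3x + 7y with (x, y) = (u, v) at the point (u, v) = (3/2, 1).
E = 10;  F = 21;  G = 50

Partials: r_u = (1, 0, 3), r_v = (0, 1, 7). As functions of (u, v):
  E = r_u · r_u = 10,
  F = r_u · r_v = 21,
  G = r_v · r_v = 50.
Evaluating at (u, v) = (3/2, 1): E = 10, F = 21, G = 50.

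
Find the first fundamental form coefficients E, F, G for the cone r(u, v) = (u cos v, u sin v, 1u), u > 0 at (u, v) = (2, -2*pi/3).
E = 2;  F = 0;  G = 4

Partials: r_u = (cos(v), sin(v), 1), r_v = (-u*sin(v), u*cos(v), 0). As functions of (u, v):
  E = r_u · r_u = 2,
  F = r_u · r_v = 0,
  G = r_v · r_v = u^2.
Evaluating at (u, v) = (2, -2*pi/3): E = 2, F = 0, G = 4.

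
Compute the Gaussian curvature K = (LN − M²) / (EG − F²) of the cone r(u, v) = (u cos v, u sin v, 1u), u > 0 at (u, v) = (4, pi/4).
K = 0

Coefficients of the first fundamental form: E = 2, F = 0, G = u^2.
Coefficients of the second fundamental form: L = 0, M = 0, N = sqrt(2)*u^2/(2*Abs(u)).
Assemble K = (LN − M²)/(EG − F²) = 0. At (u, v) = (4, pi/4): K = 0.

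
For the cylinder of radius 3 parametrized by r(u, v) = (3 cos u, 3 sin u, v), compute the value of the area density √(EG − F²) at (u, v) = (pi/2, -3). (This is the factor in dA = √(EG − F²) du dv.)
√(EG − F²)|_{(pi/2, -3)} = 3

E = 9, F = 0, G = 1, so EG − F² = 9. Taking the positive square root: √(EG − F²) = 3. At (u, v) = (pi/2, -3): 3.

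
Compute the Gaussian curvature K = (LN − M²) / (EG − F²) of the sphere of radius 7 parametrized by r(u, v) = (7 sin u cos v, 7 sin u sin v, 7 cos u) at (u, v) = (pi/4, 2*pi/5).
K = 1/49

Coefficients of the first fundamental form: E = 49, F = 0, G = 49*sin(u)^2.
Coefficients of the second fundamental form: L = -7*sin(u)/Abs(sin(u)), M = 0, N = -7*sin(u)^3/Abs(sin(u)).
Assemble K = (LN − M²)/(EG − F²) = 1/49. At (u, v) = (pi/4, 2*pi/5): K = 1/49.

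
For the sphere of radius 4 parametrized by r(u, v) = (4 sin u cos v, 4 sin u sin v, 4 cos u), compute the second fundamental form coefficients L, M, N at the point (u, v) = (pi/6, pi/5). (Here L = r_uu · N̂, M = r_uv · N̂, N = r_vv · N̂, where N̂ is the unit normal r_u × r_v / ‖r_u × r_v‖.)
L = -4;  M = 0;  N = -1

Compute the unit normal N̂(u, v) = (sin(u)^2*cos(v)/Abs(sin(u)), sin(u)^2*sin(v)/Abs(sin(u)), sin(2*u)/(2*Abs(sin(u)))), and the second partials r_uu, r_uv, r_vv. Take dot products:
  L(u, v) = r_uu · N̂ = -4*sin(u)/Abs(sin(u)),
  M(u, v) = r_uv · N̂ = 0,
  N(u, v) = r_vv · N̂ = -4*sin(u)^3/Abs(sin(u)).
Evaluating at (u, v) = (pi/6, pi/5):
  L = -4, M = 0, N = -1.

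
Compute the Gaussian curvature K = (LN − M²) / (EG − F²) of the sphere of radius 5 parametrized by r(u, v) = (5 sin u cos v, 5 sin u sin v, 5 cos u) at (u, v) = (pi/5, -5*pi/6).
K = 1/25

Coefficients of the first fundamental form: E = 25, F = 0, G = 25*sin(u)^2.
Coefficients of the second fundamental form: L = -5*sin(u)/Abs(sin(u)), M = 0, N = -5*sin(u)^3/Abs(sin(u)).
Assemble K = (LN − M²)/(EG − F²) = 1/25. At (u, v) = (pi/5, -5*pi/6): K = 1/25.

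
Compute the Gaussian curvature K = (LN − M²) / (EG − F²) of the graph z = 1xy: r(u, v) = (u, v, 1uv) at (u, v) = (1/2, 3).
K = -16/1681

Coefficients of the first fundamental form: E = v^2 + 1, F = u*v, G = u^2 + 1.
Coefficients of the second fundamental form: L = 0, M = 1/sqrt(u^2 + v^2 + 1), N = 0.
Assemble K = (LN − M²)/(EG − F²) = 1/((u^2*v^2 - (u^2 + 1)*(v^2 + 1))*(u^2 + v^2 + 1)). At (u, v) = (1/2, 3): K = -16/1681.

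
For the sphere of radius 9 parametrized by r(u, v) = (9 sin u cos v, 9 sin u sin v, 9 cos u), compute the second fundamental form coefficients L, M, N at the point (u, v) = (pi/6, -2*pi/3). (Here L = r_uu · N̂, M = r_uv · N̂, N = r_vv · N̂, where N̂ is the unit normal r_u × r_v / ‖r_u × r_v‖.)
L = -9;  M = 0;  N = -9/4

Compute the unit normal N̂(u, v) = (sin(u)^2*cos(v)/Abs(sin(u)), sin(u)^2*sin(v)/Abs(sin(u)), sin(2*u)/(2*Abs(sin(u)))), and the second partials r_uu, r_uv, r_vv. Take dot products:
  L(u, v) = r_uu · N̂ = -9*sin(u)/Abs(sin(u)),
  M(u, v) = r_uv · N̂ = 0,
  N(u, v) = r_vv · N̂ = -9*sin(u)^3/Abs(sin(u)).
Evaluating at (u, v) = (pi/6, -2*pi/3):
  L = -9, M = 0, N = -9/4.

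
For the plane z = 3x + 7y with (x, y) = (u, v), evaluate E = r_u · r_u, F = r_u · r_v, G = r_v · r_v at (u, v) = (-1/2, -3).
E = 10;  F = 21;  G = 50

Partials: r_u = (1, 0, 3), r_v = (0, 1, 7). As functions of (u, v):
  E = r_u · r_u = 10,
  F = r_u · r_v = 21,
  G = r_v · r_v = 50.
Evaluating at (u, v) = (-1/2, -3): E = 10, F = 21, G = 50.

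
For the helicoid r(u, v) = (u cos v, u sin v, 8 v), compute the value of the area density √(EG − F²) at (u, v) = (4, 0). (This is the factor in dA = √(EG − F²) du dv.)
√(EG − F²)|_{(4, 0)} = 4*sqrt(5)

E = 1, F = 0, G = u^2 + 64, so EG − F² = u^2 + 64. Taking the positive square root: √(EG − F²) = sqrt(u^2 + 64). At (u, v) = (4, 0): 4*sqrt(5).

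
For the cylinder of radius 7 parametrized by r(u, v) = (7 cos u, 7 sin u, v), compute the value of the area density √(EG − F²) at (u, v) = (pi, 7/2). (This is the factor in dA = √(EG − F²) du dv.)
√(EG − F²)|_{(pi, 7/2)} = 7

E = 49, F = 0, G = 1, so EG − F² = 49. Taking the positive square root: √(EG − F²) = 7. At (u, v) = (pi, 7/2): 7.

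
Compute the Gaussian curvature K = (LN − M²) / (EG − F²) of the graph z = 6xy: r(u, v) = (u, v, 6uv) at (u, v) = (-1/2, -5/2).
K = -36/55225

Coefficients of the first fundamental form: E = 36*v^2 + 1, F = 36*u*v, G = 36*u^2 + 1.
Coefficients of the second fundamental form: L = 0, M = 6/sqrt(36*u^2 + 36*v^2 + 1), N = 0.
Assemble K = (LN − M²)/(EG − F²) = -36/(1296*u^4 + 2592*u^2*v^2 + 72*u^2 + 1296*v^4 + 72*v^2 + 1). At (u, v) = (-1/2, -5/2): K = -36/55225.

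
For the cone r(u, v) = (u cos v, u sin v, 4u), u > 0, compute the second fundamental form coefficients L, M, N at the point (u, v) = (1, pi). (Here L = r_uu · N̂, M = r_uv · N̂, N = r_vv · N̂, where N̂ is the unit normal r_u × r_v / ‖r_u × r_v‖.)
L = 0;  M = 0;  N = 4*sqrt(17)/17

Compute the unit normal N̂(u, v) = (-4*sqrt(17)*u*cos(v)/(17*Abs(u)), -4*sqrt(17)*u*sin(v)/(17*Abs(u)), sqrt(17)*u/(17*Abs(u))), and the second partials r_uu, r_uv, r_vv. Take dot products:
  L(u, v) = r_uu · N̂ = 0,
  M(u, v) = r_uv · N̂ = 0,
  N(u, v) = r_vv · N̂ = 4*sqrt(17)*u^2/(17*Abs(u)).
Evaluating at (u, v) = (1, pi):
  L = 0, M = 0, N = 4*sqrt(17)/17.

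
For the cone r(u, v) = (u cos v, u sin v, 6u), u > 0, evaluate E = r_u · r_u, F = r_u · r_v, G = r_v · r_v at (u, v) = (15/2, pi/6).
E = 37;  F = 0;  G = 225/4

Partials: r_u = (cos(v), sin(v), 6), r_v = (-u*sin(v), u*cos(v), 0). As functions of (u, v):
  E = r_u · r_u = 37,
  F = r_u · r_v = 0,
  G = r_v · r_v = u^2.
Evaluating at (u, v) = (15/2, pi/6): E = 37, F = 0, G = 225/4.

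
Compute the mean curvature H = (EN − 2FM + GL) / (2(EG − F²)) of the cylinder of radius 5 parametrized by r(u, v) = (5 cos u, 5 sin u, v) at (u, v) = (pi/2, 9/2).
H = -1/10

With E = 25, F = 0, G = 1, L = -5, M = 0, N = 0, assemble
  H = (EN − 2FM + GL) / (2(EG − F²)) = -1/10.
At (u, v) = (pi/2, 9/2): H = -1/10.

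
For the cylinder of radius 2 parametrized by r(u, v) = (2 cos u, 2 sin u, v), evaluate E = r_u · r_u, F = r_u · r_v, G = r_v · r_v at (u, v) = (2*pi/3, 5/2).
E = 4;  F = 0;  G = 1

Partials: r_u = (-2*sin(u), 2*cos(u), 0), r_v = (0, 0, 1). As functions of (u, v):
  E = r_u · r_u = 4,
  F = r_u · r_v = 0,
  G = r_v · r_v = 1.
Evaluating at (u, v) = (2*pi/3, 5/2): E = 4, F = 0, G = 1.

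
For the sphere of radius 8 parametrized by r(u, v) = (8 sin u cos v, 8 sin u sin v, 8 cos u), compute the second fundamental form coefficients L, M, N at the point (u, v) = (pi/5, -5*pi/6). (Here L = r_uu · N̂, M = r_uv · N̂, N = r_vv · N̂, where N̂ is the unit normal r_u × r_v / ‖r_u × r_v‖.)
L = -8;  M = 0;  N = -5 + sqrt(5)

Compute the unit normal N̂(u, v) = (sin(u)^2*cos(v)/Abs(sin(u)), sin(u)^2*sin(v)/Abs(sin(u)), sin(2*u)/(2*Abs(sin(u)))), and the second partials r_uu, r_uv, r_vv. Take dot products:
  L(u, v) = r_uu · N̂ = -8*sin(u)/Abs(sin(u)),
  M(u, v) = r_uv · N̂ = 0,
  N(u, v) = r_vv · N̂ = -8*sin(u)^3/Abs(sin(u)).
Evaluating at (u, v) = (pi/5, -5*pi/6):
  L = -8, M = 0, N = -5 + sqrt(5).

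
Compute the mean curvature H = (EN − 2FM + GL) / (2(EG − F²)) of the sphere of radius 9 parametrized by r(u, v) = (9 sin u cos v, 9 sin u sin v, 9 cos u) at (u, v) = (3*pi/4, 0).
H = -1/9

With E = 81, F = 0, G = 81*sin(u)^2, L = -9*sin(u)/Abs(sin(u)), M = 0, N = -9*sin(u)^3/Abs(sin(u)), assemble
  H = (EN − 2FM + GL) / (2(EG − F²)) = -sin(u)/(9*Abs(sin(u))).
At (u, v) = (3*pi/4, 0): H = -1/9.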